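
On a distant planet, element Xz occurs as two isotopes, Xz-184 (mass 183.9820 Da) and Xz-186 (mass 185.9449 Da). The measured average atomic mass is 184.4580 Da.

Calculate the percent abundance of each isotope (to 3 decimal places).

With x = fraction of Xz-184 (so Xz-186 is 1 − x):
183.9820·x + 185.9449·(1 − x) = 184.4580
(183.9820 − 185.9449)·x = 184.4580 − 185.9449
x = -1.4869 / -1.9629 = 0.75750 → 75.750% Xz-184, 24.250% Xz-186.

Xz-184: 75.750%, Xz-186: 24.250%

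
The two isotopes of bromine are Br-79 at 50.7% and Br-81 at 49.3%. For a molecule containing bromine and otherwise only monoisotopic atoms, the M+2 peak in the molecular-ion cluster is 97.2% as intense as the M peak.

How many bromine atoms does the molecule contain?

1

The M+2/M ratio from n Br atoms is n · q/p = n · 0.493/0.507.
n = 0.972 × 0.507/0.493 = 1.00 ≈ 1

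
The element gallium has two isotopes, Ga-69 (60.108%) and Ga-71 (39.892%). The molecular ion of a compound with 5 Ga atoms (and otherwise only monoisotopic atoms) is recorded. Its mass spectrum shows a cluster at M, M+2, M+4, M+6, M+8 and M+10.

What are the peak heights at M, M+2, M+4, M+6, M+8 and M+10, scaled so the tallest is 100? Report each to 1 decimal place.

Expanding (0.60108 + 0.39892)^5:
P(M) = 0.60108^5 = 0.078462
P(M+2) = 5 × 0.60108^4 × 0.39892^1 = 0.260366
P(M+4) = 10 × 0.60108^3 × 0.39892^2 = 0.345596
P(M+6) = 10 × 0.60108^2 × 0.39892^3 = 0.229362
P(M+8) = 5 × 0.60108^1 × 0.39892^4 = 0.076111
P(M+10) = 0.39892^5 = 0.010103
The M+4 peak is largest (0.345596); scaling to 100 gives 22.7 : 75.3 : 100.0 : 66.4 : 22.0 : 2.9.

22.7 : 75.3 : 100.0 : 66.4 : 22.0 : 2.9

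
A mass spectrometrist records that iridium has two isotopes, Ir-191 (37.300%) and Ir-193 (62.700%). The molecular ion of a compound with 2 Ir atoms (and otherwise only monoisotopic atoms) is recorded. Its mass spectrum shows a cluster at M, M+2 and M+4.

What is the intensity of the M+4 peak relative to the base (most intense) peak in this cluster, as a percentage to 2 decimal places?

84.05%

Term probabilities: M 0.1391, M+2 0.4677, M+4 0.3931. Base peak = M+2.
P(M+2) = C(2,1) × 0.37300^1 × 0.62700^1 = 2 × 0.3730 × 0.6270 = 0.467742 (base)
P(M+4) = C(2,2) × 0.37300^0 × 0.62700^2 = 1 × 1.0000 × 0.393129 = 0.393129
Relative intensity = 0.393129 / 0.467742 × 100 = 84.05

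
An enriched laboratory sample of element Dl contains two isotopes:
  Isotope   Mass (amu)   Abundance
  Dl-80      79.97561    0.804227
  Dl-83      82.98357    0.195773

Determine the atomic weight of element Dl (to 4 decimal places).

Average mass = Σ (abundance × isotope mass) = 0.804227 × 79.97561 + 0.195773 × 82.98357
= 64.318545 + 16.245942 = 80.564487 amu

80.5645 amu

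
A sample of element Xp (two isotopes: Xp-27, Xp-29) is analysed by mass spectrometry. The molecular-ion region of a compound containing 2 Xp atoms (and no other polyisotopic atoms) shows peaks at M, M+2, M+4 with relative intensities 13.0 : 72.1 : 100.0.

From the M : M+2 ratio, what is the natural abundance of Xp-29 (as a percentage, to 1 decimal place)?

Let p = fractional abundance of Xp-27. I(M+2)/I(M) = [C(2,1)·p^1·(1−p)] / p^2 = 2·(1−p)/p = 72.1/13.0 = 5.5462
(1−p)/p = 5.5462/2 = 2.7731  ⇒  p = 1/(1 + 2.7731) = 0.2650
Xp-27: 26.5%, Xp-29: 73.5%.

73.5%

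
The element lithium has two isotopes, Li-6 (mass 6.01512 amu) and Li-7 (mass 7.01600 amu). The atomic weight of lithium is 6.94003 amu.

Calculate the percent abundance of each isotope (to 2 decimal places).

Li-6: 7.59%, Li-7: 92.41%

With x = fraction of Li-6 (so Li-7 is 1 − x):
6.01512·x + 7.01600·(1 − x) = 6.94003
(6.01512 − 7.01600)·x = 6.94003 − 7.01600
x = -0.07597 / -1.00088 = 0.07590 → 7.59% Li-6, 92.41% Li-7.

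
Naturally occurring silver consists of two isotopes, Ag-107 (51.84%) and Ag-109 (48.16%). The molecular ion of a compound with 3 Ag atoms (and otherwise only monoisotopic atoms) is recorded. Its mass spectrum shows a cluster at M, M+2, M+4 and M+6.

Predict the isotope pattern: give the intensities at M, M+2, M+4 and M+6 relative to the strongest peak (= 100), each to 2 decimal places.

Expanding (0.5184 + 0.4816)^3:
P(M) = 0.5184^3 = 0.139314
P(M+2) = 3 × 0.5184^2 × 0.4816^1 = 0.388273
P(M+4) = 3 × 0.5184^1 × 0.4816^2 = 0.360711
P(M+6) = 0.4816^3 = 0.111702
The M+2 peak is largest (0.388273); scaling to 100 gives 35.88 : 100.00 : 92.90 : 28.77.

35.88 : 100.00 : 92.90 : 28.77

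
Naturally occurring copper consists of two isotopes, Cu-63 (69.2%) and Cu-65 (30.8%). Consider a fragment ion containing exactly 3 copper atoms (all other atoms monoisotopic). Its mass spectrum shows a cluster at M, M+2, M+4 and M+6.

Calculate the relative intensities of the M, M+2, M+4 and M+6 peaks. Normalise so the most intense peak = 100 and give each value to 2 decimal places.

74.89 : 100.00 : 44.51 : 6.60

The 3 Cu atoms are independent, so intensities follow the terms of (0.692 + 0.308)^3.
P(M) = 0.692^3 = 0.331374
P(M+2) = 3 × 0.692^2 × 0.308^1 = 0.442470
P(M+4) = 3 × 0.692^1 × 0.308^2 = 0.196938
P(M+6) = 0.308^3 = 0.029218
The M+2 peak is largest (0.442470); scaling to 100 gives 74.89 : 100.00 : 44.51 : 6.60.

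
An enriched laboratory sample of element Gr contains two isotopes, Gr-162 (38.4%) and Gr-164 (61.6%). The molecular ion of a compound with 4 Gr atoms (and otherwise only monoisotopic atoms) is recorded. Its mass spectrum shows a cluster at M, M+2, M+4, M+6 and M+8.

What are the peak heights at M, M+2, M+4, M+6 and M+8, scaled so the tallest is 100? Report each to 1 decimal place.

Expanding (0.384 + 0.616)^4:
P(M) = 0.384^4 = 0.021743
P(M+2) = 4 × 0.384^3 × 0.616^1 = 0.139519
P(M+4) = 6 × 0.384^2 × 0.616^2 = 0.335718
P(M+6) = 4 × 0.384^1 × 0.616^3 = 0.359032
P(M+8) = 0.616^4 = 0.143987
The M+6 peak is largest (0.359032); scaling to 100 gives 6.1 : 38.9 : 93.5 : 100.0 : 40.1.

6.1 : 38.9 : 93.5 : 100.0 : 40.1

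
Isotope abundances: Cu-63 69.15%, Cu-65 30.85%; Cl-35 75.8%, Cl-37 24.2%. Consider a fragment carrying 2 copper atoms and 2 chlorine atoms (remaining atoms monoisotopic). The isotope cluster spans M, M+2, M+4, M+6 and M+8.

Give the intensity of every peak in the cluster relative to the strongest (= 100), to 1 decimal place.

65.3 : 100.0 : 56.9 : 14.2 : 1.3

Copper pattern (n=2): 0.47817225 : 0.4266555 : 0.09517225
Chlorine pattern (n=2): 0.574564 : 0.366872 : 0.058564
Convolve the two distributions (both contribute in 2-u steps):
  M: 0.47817225×0.574564 = 0.274741
  M+2: 0.47817225×0.366872 + 0.4266555×0.574564 = 0.420569
  M+4: 0.47817225×0.058564 + 0.4266555×0.366872 + 0.09517225×0.574564 = 0.239214
  M+6: 0.4266555×0.058564 + 0.09517225×0.366872 = 0.059903
  M+8: 0.09517225×0.058564 = 0.005574
Scale to base peak (0.420569) = 100: 65.3 : 100.0 : 56.9 : 14.2 : 1.3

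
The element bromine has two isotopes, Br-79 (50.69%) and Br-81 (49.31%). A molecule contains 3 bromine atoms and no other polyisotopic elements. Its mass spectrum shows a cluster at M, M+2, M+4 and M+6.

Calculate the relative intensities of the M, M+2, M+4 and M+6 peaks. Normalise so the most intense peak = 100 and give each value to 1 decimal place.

34.3 : 100.0 : 97.3 : 31.5

The 3 Br atoms are independent, so intensities follow the terms of (0.5069 + 0.4931)^3.
P(M) = 0.5069^3 = 0.130247
P(M+2) = 3 × 0.5069^2 × 0.4931^1 = 0.380103
P(M+4) = 3 × 0.5069^1 × 0.4931^2 = 0.369755
P(M+6) = 0.4931^3 = 0.119896
The M+2 peak is largest (0.380103); scaling to 100 gives 34.3 : 100.0 : 97.3 : 31.5.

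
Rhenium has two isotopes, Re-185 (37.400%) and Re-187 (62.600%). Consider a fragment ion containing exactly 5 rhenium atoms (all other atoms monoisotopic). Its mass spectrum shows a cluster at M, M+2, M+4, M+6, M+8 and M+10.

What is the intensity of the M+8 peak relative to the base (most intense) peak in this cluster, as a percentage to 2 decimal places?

83.69%

Term probabilities: M 0.0073, M+2 0.0612, M+4 0.2050, M+6 0.3431, M+8 0.2872, M+10 0.0961. Base peak = M+6.
P(M+6) = C(5,3) × 0.37400^2 × 0.62600^3 = 10 × 0.139876 × 0.24531438 = 0.343136 (base)
P(M+8) = C(5,4) × 0.37400^1 × 0.62600^4 = 5 × 0.3740 × 0.1535668 = 0.287170
Relative intensity = 0.287170 / 0.343136 × 100 = 83.69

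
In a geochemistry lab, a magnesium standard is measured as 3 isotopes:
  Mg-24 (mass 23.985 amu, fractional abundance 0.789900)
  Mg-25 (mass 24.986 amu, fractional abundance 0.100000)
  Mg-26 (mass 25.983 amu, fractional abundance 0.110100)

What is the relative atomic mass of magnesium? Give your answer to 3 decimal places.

24.305 amu

Weight each isotope mass by its fractional abundance: 0.789900 × 23.985 + 0.100000 × 24.986 + 0.110100 × 25.983
= 18.9458 + 2.4986 + 2.8607 = 24.3051 amu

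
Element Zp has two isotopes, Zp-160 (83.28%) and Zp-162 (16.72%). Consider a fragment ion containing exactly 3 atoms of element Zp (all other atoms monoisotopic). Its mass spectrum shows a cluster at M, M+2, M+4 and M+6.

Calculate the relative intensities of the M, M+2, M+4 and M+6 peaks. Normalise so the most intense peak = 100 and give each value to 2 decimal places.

100.00 : 60.23 : 12.09 : 0.81

Each Zp atom is independently Zp-160 (p = 0.8328) or Zp-162 (q = 0.1672); the cluster is the binomial expansion (p + q)^3.
P(M) = 0.8328^3 = 0.577593
P(M+2) = 3 × 0.8328^2 × 0.1672^1 = 0.347888
P(M+4) = 3 × 0.8328^1 × 0.1672^2 = 0.069845
P(M+6) = 0.1672^3 = 0.004674
The M peak is largest (0.577593); scaling to 100 gives 100.00 : 60.23 : 12.09 : 0.81.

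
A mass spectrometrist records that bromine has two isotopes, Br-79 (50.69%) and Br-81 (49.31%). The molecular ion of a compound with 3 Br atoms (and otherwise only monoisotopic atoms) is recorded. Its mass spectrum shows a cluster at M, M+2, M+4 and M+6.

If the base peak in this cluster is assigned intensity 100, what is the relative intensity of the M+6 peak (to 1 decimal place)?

31.5

Term probabilities: M 0.1302, M+2 0.3801, M+4 0.3698, M+6 0.1199. Base peak = M+2.
P(M+2) = C(3,1) × 0.5069^2 × 0.4931^1 = 3 × 0.25694761 × 0.4931 = 0.380103 (base)
P(M+6) = C(3,3) × 0.5069^0 × 0.4931^3 = 1 × 1.0000 × 0.11989609 = 0.119896
Relative intensity = 0.119896 / 0.380103 × 100 = 31.5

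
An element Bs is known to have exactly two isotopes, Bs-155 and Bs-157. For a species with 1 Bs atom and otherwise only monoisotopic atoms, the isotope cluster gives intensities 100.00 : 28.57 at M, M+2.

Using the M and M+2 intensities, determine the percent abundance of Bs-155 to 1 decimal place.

77.8%

Write p for the Bs-155 fraction. I(M+2)/I(M) = [C(1,1)·p^0·(1−p)] / p^1 = 1·(1−p)/p = 28.57/100.00 = 0.2857
(1−p)/p = 0.2857/1 = 0.2857  ⇒  p = 1/(1 + 0.2857) = 0.7778
Bs-155: 77.8%, Bs-157: 22.2%.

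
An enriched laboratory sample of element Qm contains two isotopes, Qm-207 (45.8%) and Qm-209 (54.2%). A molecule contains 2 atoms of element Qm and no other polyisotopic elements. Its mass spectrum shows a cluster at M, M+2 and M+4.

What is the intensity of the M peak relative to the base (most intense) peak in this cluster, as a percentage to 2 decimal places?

Term probabilities: M 0.2098, M+2 0.4965, M+4 0.2938. Base peak = M+2.
P(M+2) = C(2,1) × 0.458^1 × 0.542^1 = 2 × 0.4580 × 0.5420 = 0.496472 (base)
P(M) = C(2,0) × 0.458^2 × 0.542^0 = 1 × 0.209764 × 1.0000 = 0.209764
Relative intensity = 0.209764 / 0.496472 × 100 = 42.25

42.25%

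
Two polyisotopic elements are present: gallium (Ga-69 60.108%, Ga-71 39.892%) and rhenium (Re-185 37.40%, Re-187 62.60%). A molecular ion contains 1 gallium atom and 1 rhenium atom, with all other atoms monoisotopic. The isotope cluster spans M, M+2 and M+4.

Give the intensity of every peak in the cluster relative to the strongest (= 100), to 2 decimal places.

42.78 : 100.00 : 47.52

Gallium pattern (n=1): 0.60108 : 0.39892
Rhenium pattern (n=1): 0.3740 : 0.6260
Convolve the two distributions (both contribute in 2-u steps):
  M: 0.60108×0.3740 = 0.224804
  M+2: 0.60108×0.6260 + 0.39892×0.3740 = 0.525472
  M+4: 0.39892×0.6260 = 0.249724
Scale to base peak (0.525472) = 100: 42.78 : 100.00 : 47.52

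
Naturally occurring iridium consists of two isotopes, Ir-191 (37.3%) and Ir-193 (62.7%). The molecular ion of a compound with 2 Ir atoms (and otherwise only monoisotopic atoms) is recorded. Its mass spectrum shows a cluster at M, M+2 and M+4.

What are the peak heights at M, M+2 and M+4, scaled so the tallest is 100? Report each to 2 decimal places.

29.74 : 100.00 : 84.05

Each Ir atom is independently Ir-191 (p = 0.373) or Ir-193 (q = 0.627); the cluster is the binomial expansion (p + q)^2.
P(M) = 0.373^2 = 0.139129
P(M+2) = 2 × 0.373^1 × 0.627^1 = 0.467742
P(M+4) = 0.627^2 = 0.393129
The M+2 peak is largest (0.467742); scaling to 100 gives 29.74 : 100.00 : 84.05.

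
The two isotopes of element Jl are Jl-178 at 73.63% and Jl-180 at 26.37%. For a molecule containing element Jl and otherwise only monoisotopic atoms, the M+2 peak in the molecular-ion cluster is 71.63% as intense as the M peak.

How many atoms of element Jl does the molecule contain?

The M+2/M ratio from n Jl atoms is n · q/p = n · 0.2637/0.7363.
n = 0.7163 × 0.7363/0.2637 = 2.00 ≈ 2

2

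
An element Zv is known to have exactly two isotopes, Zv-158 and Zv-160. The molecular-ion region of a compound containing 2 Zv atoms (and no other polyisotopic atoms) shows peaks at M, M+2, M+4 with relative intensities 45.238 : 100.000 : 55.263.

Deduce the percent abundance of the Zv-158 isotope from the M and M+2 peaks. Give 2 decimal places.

47.50%

Write p for the Zv-158 fraction. I(M+2)/I(M) = [C(2,1)·p^1·(1−p)] / p^2 = 2·(1−p)/p = 100.000/45.238 = 2.2105
(1−p)/p = 2.2105/2 = 1.1053  ⇒  p = 1/(1 + 1.1053) = 0.4750
Zv-158: 47.50%, Zv-160: 52.50%.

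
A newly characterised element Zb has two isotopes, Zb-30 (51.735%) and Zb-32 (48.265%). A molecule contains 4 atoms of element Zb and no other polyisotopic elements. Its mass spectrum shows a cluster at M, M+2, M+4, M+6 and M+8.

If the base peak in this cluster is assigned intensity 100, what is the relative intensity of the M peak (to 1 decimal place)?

19.1

Term probabilities: M 0.0716, M+2 0.2673, M+4 0.3741, M+6 0.2327, M+8 0.0543. Base peak = M+4.
P(M+4) = C(4,2) × 0.51735^2 × 0.48265^2 = 6 × 0.26765102 × 0.23295102 = 0.374097 (base)
P(M) = C(4,0) × 0.51735^4 × 0.48265^0 = 1 × 0.07163707 × 1.0000 = 0.071637
Relative intensity = 0.071637 / 0.374097 × 100 = 19.1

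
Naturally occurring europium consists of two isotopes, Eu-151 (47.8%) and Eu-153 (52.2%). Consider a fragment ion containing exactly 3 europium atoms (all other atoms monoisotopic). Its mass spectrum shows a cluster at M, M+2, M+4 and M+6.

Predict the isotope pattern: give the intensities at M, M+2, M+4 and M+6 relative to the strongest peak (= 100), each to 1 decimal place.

Each Eu atom is independently Eu-151 (p = 0.478) or Eu-153 (q = 0.522); the cluster is the binomial expansion (p + q)^3.
P(M) = 0.478^3 = 0.109215
P(M+2) = 3 × 0.478^2 × 0.522^1 = 0.357806
P(M+4) = 3 × 0.478^1 × 0.522^2 = 0.390742
P(M+6) = 0.522^3 = 0.142237
The M+4 peak is largest (0.390742); scaling to 100 gives 28.0 : 91.6 : 100.0 : 36.4.

28.0 : 91.6 : 100.0 : 36.4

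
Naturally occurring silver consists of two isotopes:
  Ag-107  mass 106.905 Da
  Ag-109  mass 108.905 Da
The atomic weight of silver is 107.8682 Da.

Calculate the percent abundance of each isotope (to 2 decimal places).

Ag-107: 51.84%, Ag-109: 48.16%

Writing the weighted mean with unknown fraction x of Ag-107:
106.905·x + 108.905·(1 − x) = 107.8682
(106.905 − 108.905)·x = 107.8682 − 108.905
x = -1.0368 / -2.000 = 0.51840 → 51.84% Ag-107, 48.16% Ag-109.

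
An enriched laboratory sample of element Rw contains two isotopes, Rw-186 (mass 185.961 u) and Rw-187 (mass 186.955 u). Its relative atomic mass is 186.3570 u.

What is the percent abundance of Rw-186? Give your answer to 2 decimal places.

Let x be the fractional abundance of Rw-186; then Rw-187 has abundance 1 − x.
185.961·x + 186.955·(1 − x) = 186.3570
(185.961 − 186.955)·x = 186.3570 − 186.955
x = -0.5980 / -0.994 = 0.60161 → 60.16% Rw-186, 39.84% Rw-187.

60.16%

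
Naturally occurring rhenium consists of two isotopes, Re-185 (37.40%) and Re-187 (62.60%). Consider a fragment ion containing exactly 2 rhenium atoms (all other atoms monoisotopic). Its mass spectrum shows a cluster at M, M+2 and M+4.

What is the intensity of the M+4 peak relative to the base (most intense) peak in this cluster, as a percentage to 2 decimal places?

83.69%

Term probabilities: M 0.1399, M+2 0.4682, M+4 0.3919. Base peak = M+2.
P(M+2) = C(2,1) × 0.3740^1 × 0.6260^1 = 2 × 0.3740 × 0.6260 = 0.468248 (base)
P(M+4) = C(2,2) × 0.3740^0 × 0.6260^2 = 1 × 1.0000 × 0.391876 = 0.391876
Relative intensity = 0.391876 / 0.468248 × 100 = 83.69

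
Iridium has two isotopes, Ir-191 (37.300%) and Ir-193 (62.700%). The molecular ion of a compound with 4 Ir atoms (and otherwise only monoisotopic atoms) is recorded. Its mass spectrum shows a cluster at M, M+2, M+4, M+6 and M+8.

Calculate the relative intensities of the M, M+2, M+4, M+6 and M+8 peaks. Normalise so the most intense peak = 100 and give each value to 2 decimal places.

The 4 Ir atoms are independent, so intensities follow the terms of (0.37300 + 0.62700)^4.
P(M) = 0.37300^4 = 0.019357
P(M+2) = 4 × 0.37300^3 × 0.62700^1 = 0.130153
P(M+4) = 6 × 0.37300^2 × 0.62700^2 = 0.328174
P(M+6) = 4 × 0.37300^1 × 0.62700^3 = 0.367766
P(M+8) = 0.62700^4 = 0.154550
The M+6 peak is largest (0.367766); scaling to 100 gives 5.26 : 35.39 : 89.23 : 100.00 : 42.02.

5.26 : 35.39 : 89.23 : 100.00 : 42.02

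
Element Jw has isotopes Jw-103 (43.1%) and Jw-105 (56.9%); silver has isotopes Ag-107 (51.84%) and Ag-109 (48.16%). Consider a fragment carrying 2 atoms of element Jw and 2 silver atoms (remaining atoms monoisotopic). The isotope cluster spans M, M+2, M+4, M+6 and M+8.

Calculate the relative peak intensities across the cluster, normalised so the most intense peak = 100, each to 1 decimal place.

13.3 : 59.9 : 100.0 : 73.4 : 20.0

Element Jw pattern (n=2): 0.185761 : 0.490478 : 0.323761
Silver pattern (n=2): 0.26873856 : 0.49932288 : 0.23193856
Convolve the two distributions (both contribute in 2-u steps):
  M: 0.185761×0.26873856 = 0.049921
  M+2: 0.185761×0.49932288 + 0.490478×0.26873856 = 0.224565
  M+4: 0.185761×0.23193856 + 0.490478×0.49932288 + 0.323761×0.26873856 = 0.374999
  M+6: 0.490478×0.23193856 + 0.323761×0.49932288 = 0.275422
  M+8: 0.323761×0.23193856 = 0.075093
Scale to base peak (0.374999) = 100: 13.3 : 59.9 : 100.0 : 73.4 : 20.0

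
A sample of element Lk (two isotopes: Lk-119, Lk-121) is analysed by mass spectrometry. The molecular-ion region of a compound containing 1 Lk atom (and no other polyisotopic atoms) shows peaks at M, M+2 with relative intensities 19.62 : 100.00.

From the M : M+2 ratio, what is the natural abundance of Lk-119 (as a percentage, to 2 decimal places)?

Let p = fractional abundance of Lk-119. I(M+2)/I(M) = [C(1,1)·p^0·(1−p)] / p^1 = 1·(1−p)/p = 100.00/19.62 = 5.0968
(1−p)/p = 5.0968/1 = 5.0968  ⇒  p = 1/(1 + 5.0968) = 0.1640
Lk-119: 16.40%, Lk-121: 83.60%.

16.40%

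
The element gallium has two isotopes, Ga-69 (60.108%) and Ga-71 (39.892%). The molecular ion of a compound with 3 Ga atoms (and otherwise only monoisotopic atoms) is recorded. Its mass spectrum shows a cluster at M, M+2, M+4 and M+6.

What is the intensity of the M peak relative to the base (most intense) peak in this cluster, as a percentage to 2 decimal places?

Term probabilities: M 0.2172, M+2 0.4324, M+4 0.2870, M+6 0.0635. Base peak = M+2.
P(M+2) = C(3,1) × 0.60108^2 × 0.39892^1 = 3 × 0.36129717 × 0.39892 = 0.432386 (base)
P(M) = C(3,0) × 0.60108^3 × 0.39892^0 = 1 × 0.2171685 × 1.0000 = 0.217169
Relative intensity = 0.217169 / 0.432386 × 100 = 50.23

50.23%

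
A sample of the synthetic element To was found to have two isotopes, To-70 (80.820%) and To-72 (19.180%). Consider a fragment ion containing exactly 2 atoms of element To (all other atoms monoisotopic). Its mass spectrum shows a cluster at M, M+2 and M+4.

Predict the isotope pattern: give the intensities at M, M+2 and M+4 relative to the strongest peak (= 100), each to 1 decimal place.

100.0 : 47.5 : 5.6

The 2 To atoms are independent, so intensities follow the terms of (0.80820 + 0.19180)^2.
P(M) = 0.80820^2 = 0.653187
P(M+2) = 2 × 0.80820^1 × 0.19180^1 = 0.310026
P(M+4) = 0.19180^2 = 0.036787
The M peak is largest (0.653187); scaling to 100 gives 100.0 : 47.5 : 5.6.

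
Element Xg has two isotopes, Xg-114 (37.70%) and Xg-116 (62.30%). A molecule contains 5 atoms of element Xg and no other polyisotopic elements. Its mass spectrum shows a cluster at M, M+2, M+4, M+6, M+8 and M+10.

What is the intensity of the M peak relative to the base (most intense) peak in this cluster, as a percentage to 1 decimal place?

(0.3770 + 0.6230)^5 gives M 0.0076, M+2 0.0629, M+4 0.2080, M+6 0.3437, M+8 0.2840, M+10 0.0939; the largest is M+6.
P(M+6) = C(5,3) × 0.3770^2 × 0.6230^3 = 10 × 0.142129 × 0.24180437 = 0.343674 (base)
P(M) = C(5,0) × 0.3770^5 × 0.6230^0 = 1 × 0.00761565 × 1.0000 = 0.007616
Relative intensity = 0.007616 / 0.343674 × 100 = 2.2

2.2%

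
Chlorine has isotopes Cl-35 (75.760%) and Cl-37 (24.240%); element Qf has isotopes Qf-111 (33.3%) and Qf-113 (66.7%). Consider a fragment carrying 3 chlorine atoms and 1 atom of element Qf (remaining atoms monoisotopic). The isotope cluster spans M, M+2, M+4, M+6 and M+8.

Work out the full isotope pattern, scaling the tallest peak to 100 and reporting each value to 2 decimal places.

33.75 : 100.00 : 75.26 : 21.87 : 2.21

Chlorine pattern (n=3): 0.4348304 : 0.41738208 : 0.13354464 : 0.01424288
Element Qf pattern (n=1): 0.3330 : 0.6670
Convolve the two distributions (both contribute in 2-u steps):
  M: 0.4348304×0.3330 = 0.144799
  M+2: 0.4348304×0.6670 + 0.41738208×0.3330 = 0.429020
  M+4: 0.41738208×0.6670 + 0.13354464×0.3330 = 0.322864
  M+6: 0.13354464×0.6670 + 0.01424288×0.3330 = 0.093817
  M+8: 0.01424288×0.6670 = 0.009500
Scale to base peak (0.429020) = 100: 33.75 : 100.00 : 75.26 : 21.87 : 2.21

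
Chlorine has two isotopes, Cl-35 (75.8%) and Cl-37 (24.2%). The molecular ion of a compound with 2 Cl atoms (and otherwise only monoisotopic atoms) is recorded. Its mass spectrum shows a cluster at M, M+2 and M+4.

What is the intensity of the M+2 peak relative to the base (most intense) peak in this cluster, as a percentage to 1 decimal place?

Binomial terms of (0.758 + 0.242)^2: M 0.5746, M+2 0.3669, M+4 0.0586 → M is the base peak.
P(M) = C(2,0) × 0.758^2 × 0.242^0 = 1 × 0.574564 × 1.0000 = 0.574564 (base)
P(M+2) = C(2,1) × 0.758^1 × 0.242^1 = 2 × 0.7580 × 0.2420 = 0.366872
Relative intensity = 0.366872 / 0.574564 × 100 = 63.9

63.9%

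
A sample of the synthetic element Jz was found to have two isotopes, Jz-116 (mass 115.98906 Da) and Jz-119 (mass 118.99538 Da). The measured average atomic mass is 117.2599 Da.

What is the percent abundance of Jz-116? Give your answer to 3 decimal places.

57.728%

Writing the weighted mean with unknown fraction x of Jz-116:
115.98906·x + 118.99538·(1 − x) = 117.2599
(115.98906 − 118.99538)·x = 117.2599 − 118.99538
x = -1.73548 / -3.00632 = 0.57728 → 57.728% Jz-116, 42.272% Jz-119.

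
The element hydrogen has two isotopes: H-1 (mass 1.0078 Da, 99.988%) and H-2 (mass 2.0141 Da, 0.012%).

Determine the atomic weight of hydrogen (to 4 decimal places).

The abundance-weighted mean is 0.99988 × 1.0078 + 0.00012 × 2.0141
= 1.00768 + 0.00024 = 1.00792 Da

1.0079 Da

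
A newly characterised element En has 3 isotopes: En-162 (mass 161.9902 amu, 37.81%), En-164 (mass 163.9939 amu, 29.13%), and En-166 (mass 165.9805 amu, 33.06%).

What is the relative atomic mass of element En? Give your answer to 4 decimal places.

Ar = Σ fᵢ·mᵢ = 0.3781 × 161.9902 + 0.2913 × 163.9939 + 0.3306 × 165.9805
= 61.24849 + 47.77142 + 54.87315 = 163.89306 amu

163.8931 amu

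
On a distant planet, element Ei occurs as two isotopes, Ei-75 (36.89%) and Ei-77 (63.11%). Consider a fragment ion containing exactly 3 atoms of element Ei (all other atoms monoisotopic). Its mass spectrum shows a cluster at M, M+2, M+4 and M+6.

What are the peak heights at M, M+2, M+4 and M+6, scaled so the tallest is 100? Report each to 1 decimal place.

Expanding (0.3689 + 0.6311)^3:
P(M) = 0.3689^3 = 0.050203
P(M+2) = 3 × 0.3689^2 × 0.6311^1 = 0.257654
P(M+4) = 3 × 0.3689^1 × 0.6311^2 = 0.440784
P(M+6) = 0.6311^3 = 0.251359
The M+4 peak is largest (0.440784); scaling to 100 gives 11.4 : 58.5 : 100.0 : 57.0.

11.4 : 58.5 : 100.0 : 57.0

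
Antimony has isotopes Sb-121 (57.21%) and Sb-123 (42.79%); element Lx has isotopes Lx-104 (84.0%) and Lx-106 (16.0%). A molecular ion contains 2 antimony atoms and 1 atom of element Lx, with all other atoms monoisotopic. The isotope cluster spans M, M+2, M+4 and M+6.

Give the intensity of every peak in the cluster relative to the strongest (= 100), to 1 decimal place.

Antimony pattern (n=2): 0.32729841 : 0.48960318 : 0.18309841
Element Lx pattern (n=1): 0.8400 : 0.1600
Convolve the two distributions (both contribute in 2-u steps):
  M: 0.32729841×0.8400 = 0.274931
  M+2: 0.32729841×0.1600 + 0.48960318×0.8400 = 0.463634
  M+4: 0.48960318×0.1600 + 0.18309841×0.8400 = 0.232139
  M+6: 0.18309841×0.1600 = 0.029296
Scale to base peak (0.463634) = 100: 59.3 : 100.0 : 50.1 : 6.3

59.3 : 100.0 : 50.1 : 6.3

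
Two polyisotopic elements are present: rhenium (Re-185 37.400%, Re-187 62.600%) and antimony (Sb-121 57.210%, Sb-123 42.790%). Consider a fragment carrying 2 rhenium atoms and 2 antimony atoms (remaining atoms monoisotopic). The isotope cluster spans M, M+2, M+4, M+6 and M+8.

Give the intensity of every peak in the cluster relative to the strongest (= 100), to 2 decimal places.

11.95 : 57.88 : 100.00 : 72.46 : 18.73

Rhenium pattern (n=2): 0.139876 : 0.468248 : 0.391876
Antimony pattern (n=2): 0.32729841 : 0.48960318 : 0.18309841
Convolve the two distributions (both contribute in 2-u steps):
  M: 0.139876×0.32729841 = 0.045781
  M+2: 0.139876×0.48960318 + 0.468248×0.32729841 = 0.221741
  M+4: 0.139876×0.18309841 + 0.468248×0.48960318 + 0.391876×0.32729841 = 0.383127
  M+6: 0.468248×0.18309841 + 0.391876×0.48960318 = 0.277599
  M+8: 0.391876×0.18309841 = 0.071752
Scale to base peak (0.383127) = 100: 11.95 : 57.88 : 100.00 : 72.46 : 18.73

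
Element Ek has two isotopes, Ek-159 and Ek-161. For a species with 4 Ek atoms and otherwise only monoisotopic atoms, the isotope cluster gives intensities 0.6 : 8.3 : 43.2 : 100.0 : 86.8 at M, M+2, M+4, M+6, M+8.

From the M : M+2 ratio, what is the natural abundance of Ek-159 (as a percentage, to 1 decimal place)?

22.4%

If p is the fraction of Ek that is Ek-159, then I(M+2)/I(M) = [C(4,1)·p^3·(1−p)] / p^4 = 4·(1−p)/p = 8.3/0.6 = 13.8333
(1−p)/p = 13.8333/4 = 3.4583  ⇒  p = 1/(1 + 3.4583) = 0.2243
Ek-159: 22.4%, Ek-161: 77.6%.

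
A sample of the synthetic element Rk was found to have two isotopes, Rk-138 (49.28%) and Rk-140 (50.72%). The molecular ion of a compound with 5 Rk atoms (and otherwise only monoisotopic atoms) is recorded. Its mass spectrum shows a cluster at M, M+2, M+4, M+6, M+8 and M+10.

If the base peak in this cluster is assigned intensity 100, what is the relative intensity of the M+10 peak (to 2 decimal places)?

(0.4928 + 0.5072)^5 gives M 0.0291, M+2 0.1496, M+4 0.3079, M+6 0.3169, M+8 0.1631, M+10 0.0336; the largest is M+6.
P(M+6) = C(5,3) × 0.4928^2 × 0.5072^3 = 10 × 0.24285184 × 0.13047813 = 0.316869 (base)
P(M+10) = C(5,5) × 0.4928^0 × 0.5072^5 = 1 × 1.0000 × 0.03356574 = 0.033566
Relative intensity = 0.033566 / 0.316869 × 100 = 10.59

10.59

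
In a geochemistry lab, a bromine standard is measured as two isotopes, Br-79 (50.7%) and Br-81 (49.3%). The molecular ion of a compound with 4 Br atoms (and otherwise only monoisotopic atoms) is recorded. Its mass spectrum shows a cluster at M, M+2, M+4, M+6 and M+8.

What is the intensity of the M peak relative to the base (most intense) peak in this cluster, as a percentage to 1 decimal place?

17.6%

Binomial terms of (0.507 + 0.493)^4: M 0.0661, M+2 0.2570, M+4 0.3749, M+6 0.2430, M+8 0.0591 → M+4 is the base peak.
P(M+4) = C(4,2) × 0.507^2 × 0.493^2 = 6 × 0.257049 × 0.243049 = 0.374853 (base)
P(M) = C(4,0) × 0.507^4 × 0.493^0 = 1 × 0.06607419 × 1.0000 = 0.066074
Relative intensity = 0.066074 / 0.374853 × 100 = 17.6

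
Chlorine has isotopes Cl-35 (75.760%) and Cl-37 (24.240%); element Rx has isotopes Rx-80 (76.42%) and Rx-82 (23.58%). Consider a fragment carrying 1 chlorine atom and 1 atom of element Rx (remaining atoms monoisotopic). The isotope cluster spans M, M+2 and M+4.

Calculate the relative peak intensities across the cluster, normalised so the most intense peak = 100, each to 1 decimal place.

100.0 : 62.9 : 9.9

Chlorine pattern (n=1): 0.7576 : 0.2424
Element Rx pattern (n=1): 0.7642 : 0.2358
Convolve the two distributions (both contribute in 2-u steps):
  M: 0.7576×0.7642 = 0.578958
  M+2: 0.7576×0.2358 + 0.2424×0.7642 = 0.363884
  M+4: 0.2424×0.2358 = 0.057158
Scale to base peak (0.578958) = 100: 100.0 : 62.9 : 9.9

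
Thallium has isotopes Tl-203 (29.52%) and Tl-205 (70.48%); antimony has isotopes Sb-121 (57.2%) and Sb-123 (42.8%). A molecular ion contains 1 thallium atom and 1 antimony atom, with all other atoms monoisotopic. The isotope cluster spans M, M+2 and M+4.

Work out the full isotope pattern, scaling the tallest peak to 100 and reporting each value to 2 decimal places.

Thallium pattern (n=1): 0.2952 : 0.7048
Antimony pattern (n=1): 0.5720 : 0.4280
Convolve the two distributions (both contribute in 2-u steps):
  M: 0.2952×0.5720 = 0.168854
  M+2: 0.2952×0.4280 + 0.7048×0.5720 = 0.529491
  M+4: 0.7048×0.4280 = 0.301654
Scale to base peak (0.529491) = 100: 31.89 : 100.00 : 56.97

31.89 : 100.00 : 56.97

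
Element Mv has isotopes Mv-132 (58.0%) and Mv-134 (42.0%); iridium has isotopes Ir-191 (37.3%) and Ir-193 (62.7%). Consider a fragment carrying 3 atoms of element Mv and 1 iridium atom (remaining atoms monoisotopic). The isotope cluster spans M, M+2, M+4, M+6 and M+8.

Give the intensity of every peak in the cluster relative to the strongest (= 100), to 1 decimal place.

Element Mv pattern (n=3): 0.195112 : 0.423864 : 0.306936 : 0.074088
Iridium pattern (n=1): 0.3730 : 0.6270
Convolve the two distributions (both contribute in 2-u steps):
  M: 0.195112×0.3730 = 0.072777
  M+2: 0.195112×0.6270 + 0.423864×0.3730 = 0.280436
  M+4: 0.423864×0.6270 + 0.306936×0.3730 = 0.380250
  M+6: 0.306936×0.6270 + 0.074088×0.3730 = 0.220084
  M+8: 0.074088×0.6270 = 0.046453
Scale to base peak (0.380250) = 100: 19.1 : 73.8 : 100.0 : 57.9 : 12.2

19.1 : 73.8 : 100.0 : 57.9 : 12.2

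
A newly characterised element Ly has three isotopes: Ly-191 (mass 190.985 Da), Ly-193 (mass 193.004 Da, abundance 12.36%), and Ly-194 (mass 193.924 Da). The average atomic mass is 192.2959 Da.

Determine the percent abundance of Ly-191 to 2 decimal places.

Let x and y be the fractions of Ly-191 and Ly-194. Then x + y = 1 − 0.1236 = 0.8764 and 190.985x + 193.924y = 192.2959 − 0.1236×193.004 = 168.4406056.
Substituting: 190.985x + 193.924(0.8764 − x) = 168.4406056
(190.985 − 193.924)x = -1.514388  ⇒  x = 0.51527, y = 0.36113
Ly-191: 51.53%, Ly-194: 36.11%.

51.53%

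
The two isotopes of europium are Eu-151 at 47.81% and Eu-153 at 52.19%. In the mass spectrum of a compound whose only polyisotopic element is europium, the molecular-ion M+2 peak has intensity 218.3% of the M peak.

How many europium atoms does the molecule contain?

The M+2/M ratio from n Eu atoms is n · q/p = n · 0.5219/0.4781.
n = 2.183 × 0.4781/0.5219 = 2.00 ≈ 2

2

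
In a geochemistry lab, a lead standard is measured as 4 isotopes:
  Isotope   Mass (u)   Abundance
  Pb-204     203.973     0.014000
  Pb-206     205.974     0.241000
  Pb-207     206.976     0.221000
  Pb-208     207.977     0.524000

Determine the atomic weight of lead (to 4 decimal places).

207.2170 u

Average mass = Σ (abundance × isotope mass) = 0.014000 × 203.973 + 0.241000 × 205.974 + 0.221000 × 206.976 + 0.524000 × 207.977
= 2.85562 + 49.63973 + 45.74170 + 108.97995 = 207.21700 u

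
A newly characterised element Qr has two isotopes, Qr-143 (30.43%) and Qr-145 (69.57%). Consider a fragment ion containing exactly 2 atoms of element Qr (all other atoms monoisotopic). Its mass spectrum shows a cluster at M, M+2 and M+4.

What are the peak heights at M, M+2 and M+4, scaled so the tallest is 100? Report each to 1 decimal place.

The 2 Qr atoms are independent, so intensities follow the terms of (0.3043 + 0.6957)^2.
P(M) = 0.3043^2 = 0.092598
P(M+2) = 2 × 0.3043^1 × 0.6957^1 = 0.423403
P(M+4) = 0.6957^2 = 0.483998
The M+4 peak is largest (0.483998); scaling to 100 gives 19.1 : 87.5 : 100.0.

19.1 : 87.5 : 100.0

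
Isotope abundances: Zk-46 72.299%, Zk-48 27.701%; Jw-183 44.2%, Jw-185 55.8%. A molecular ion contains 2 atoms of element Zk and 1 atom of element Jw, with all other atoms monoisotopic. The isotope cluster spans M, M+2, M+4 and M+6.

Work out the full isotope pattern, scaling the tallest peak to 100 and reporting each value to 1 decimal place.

49.3 : 100.0 : 54.9 : 9.1

Element Zk pattern (n=2): 0.52271454 : 0.40055092 : 0.07673454
Element Jw pattern (n=1): 0.4420 : 0.5580
Convolve the two distributions (both contribute in 2-u steps):
  M: 0.52271454×0.4420 = 0.231040
  M+2: 0.52271454×0.5580 + 0.40055092×0.4420 = 0.468718
  M+4: 0.40055092×0.5580 + 0.07673454×0.4420 = 0.257424
  M+6: 0.07673454×0.5580 = 0.042818
Scale to base peak (0.468718) = 100: 49.3 : 100.0 : 54.9 : 9.1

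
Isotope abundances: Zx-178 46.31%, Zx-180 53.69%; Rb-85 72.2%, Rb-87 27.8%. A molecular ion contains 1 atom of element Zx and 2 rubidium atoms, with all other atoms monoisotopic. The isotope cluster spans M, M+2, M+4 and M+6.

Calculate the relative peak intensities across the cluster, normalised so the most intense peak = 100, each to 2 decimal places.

51.83 : 100.00 : 53.96 : 8.91

Element Zx pattern (n=1): 0.4631 : 0.5369
Rubidium pattern (n=2): 0.521284 : 0.401432 : 0.077284
Convolve the two distributions (both contribute in 2-u steps):
  M: 0.4631×0.521284 = 0.241407
  M+2: 0.4631×0.401432 + 0.5369×0.521284 = 0.465781
  M+4: 0.4631×0.077284 + 0.5369×0.401432 = 0.251319
  M+6: 0.5369×0.077284 = 0.041494
Scale to base peak (0.465781) = 100: 51.83 : 100.00 : 53.96 : 8.91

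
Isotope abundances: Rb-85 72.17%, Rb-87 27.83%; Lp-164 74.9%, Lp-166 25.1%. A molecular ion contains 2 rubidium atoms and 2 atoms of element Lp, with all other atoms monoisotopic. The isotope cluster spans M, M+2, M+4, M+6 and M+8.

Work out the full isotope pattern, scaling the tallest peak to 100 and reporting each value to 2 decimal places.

Rubidium pattern (n=2): 0.52085089 : 0.40169822 : 0.07745089
Element Lp pattern (n=2): 0.561001 : 0.375998 : 0.063001
Convolve the two distributions (both contribute in 2-u steps):
  M: 0.52085089×0.561001 = 0.292198
  M+2: 0.52085089×0.375998 + 0.40169822×0.561001 = 0.421192
  M+4: 0.52085089×0.063001 + 0.40169822×0.375998 + 0.07745089×0.561001 = 0.227302
  M+6: 0.40169822×0.063001 + 0.07745089×0.375998 = 0.054429
  M+8: 0.07745089×0.063001 = 0.004879
Scale to base peak (0.421192) = 100: 69.37 : 100.00 : 53.97 : 12.92 : 1.16

69.37 : 100.00 : 53.97 : 12.92 : 1.16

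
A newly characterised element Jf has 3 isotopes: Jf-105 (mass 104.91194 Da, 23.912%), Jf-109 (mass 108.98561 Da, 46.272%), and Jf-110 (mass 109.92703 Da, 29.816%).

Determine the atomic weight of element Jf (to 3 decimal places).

108.292 Da

Ar = Σ fᵢ·mᵢ = 0.23912 × 104.91194 + 0.46272 × 108.98561 + 0.29816 × 109.92703
= 25.086543 + 50.429821 + 32.775843 = 108.292207 Da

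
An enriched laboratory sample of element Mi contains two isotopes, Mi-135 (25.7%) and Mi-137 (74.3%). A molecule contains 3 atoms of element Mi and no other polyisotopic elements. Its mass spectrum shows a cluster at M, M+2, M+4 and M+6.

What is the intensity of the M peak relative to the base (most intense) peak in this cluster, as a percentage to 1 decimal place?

4.0%

(0.257 + 0.743)^3 gives M 0.0170, M+2 0.1472, M+4 0.4256, M+6 0.4102; the largest is M+4.
P(M+4) = C(3,2) × 0.257^1 × 0.743^2 = 3 × 0.2570 × 0.552049 = 0.425630 (base)
P(M) = C(3,0) × 0.257^3 × 0.743^0 = 1 × 0.01697459 × 1.0000 = 0.016975
Relative intensity = 0.016975 / 0.425630 × 100 = 4.0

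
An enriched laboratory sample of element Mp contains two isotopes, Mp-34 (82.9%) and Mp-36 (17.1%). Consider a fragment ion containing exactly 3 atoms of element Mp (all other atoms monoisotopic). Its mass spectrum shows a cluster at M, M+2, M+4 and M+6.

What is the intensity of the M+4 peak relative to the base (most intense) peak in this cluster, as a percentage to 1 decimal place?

12.8%

Term probabilities: M 0.5697, M+2 0.3526, M+4 0.0727, M+6 0.0050. Base peak = M.
P(M) = C(3,0) × 0.829^3 × 0.171^0 = 1 × 0.56972279 × 1.0000 = 0.569723 (base)
P(M+4) = C(3,2) × 0.829^1 × 0.171^2 = 3 × 0.8290 × 0.029241 = 0.072722
Relative intensity = 0.072722 / 0.569723 × 100 = 12.8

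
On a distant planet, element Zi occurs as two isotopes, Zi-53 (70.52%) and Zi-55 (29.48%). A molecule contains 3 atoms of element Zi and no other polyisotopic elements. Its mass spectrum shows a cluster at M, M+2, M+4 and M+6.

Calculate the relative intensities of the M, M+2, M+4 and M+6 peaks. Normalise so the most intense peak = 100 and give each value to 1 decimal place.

Each Zi atom is independently Zi-53 (p = 0.7052) or Zi-55 (q = 0.2948); the cluster is the binomial expansion (p + q)^3.
P(M) = 0.7052^3 = 0.350701
P(M+2) = 3 × 0.7052^2 × 0.2948^1 = 0.439818
P(M+4) = 3 × 0.7052^1 × 0.2948^2 = 0.183861
P(M+6) = 0.2948^3 = 0.025620
The M+2 peak is largest (0.439818); scaling to 100 gives 79.7 : 100.0 : 41.8 : 5.8.

79.7 : 100.0 : 41.8 : 5.8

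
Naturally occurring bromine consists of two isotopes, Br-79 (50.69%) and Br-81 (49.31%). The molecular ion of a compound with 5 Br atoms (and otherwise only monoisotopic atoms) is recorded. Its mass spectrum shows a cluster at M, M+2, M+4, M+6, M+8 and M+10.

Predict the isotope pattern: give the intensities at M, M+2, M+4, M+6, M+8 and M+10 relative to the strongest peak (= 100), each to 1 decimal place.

10.6 : 51.4 : 100.0 : 97.3 : 47.3 : 9.2

The 5 Br atoms are independent, so intensities follow the terms of (0.5069 + 0.4931)^5.
P(M) = 0.5069^5 = 0.033467
P(M+2) = 5 × 0.5069^4 × 0.4931^1 = 0.162777
P(M+4) = 10 × 0.5069^3 × 0.4931^2 = 0.316692
P(M+6) = 10 × 0.5069^2 × 0.4931^3 = 0.308070
P(M+8) = 5 × 0.5069^1 × 0.4931^4 = 0.149842
P(M+10) = 0.4931^5 = 0.029152
The M+4 peak is largest (0.316692); scaling to 100 gives 10.6 : 51.4 : 100.0 : 97.3 : 47.3 : 9.2.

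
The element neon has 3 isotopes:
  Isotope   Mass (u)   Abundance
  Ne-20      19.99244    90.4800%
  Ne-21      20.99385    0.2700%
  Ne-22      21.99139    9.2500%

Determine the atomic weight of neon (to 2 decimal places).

20.18 u

Weight each isotope mass by its fractional abundance: 0.904800 × 19.99244 + 0.002700 × 20.99385 + 0.092500 × 21.99139
= 18.089160 + 0.056683 + 2.034204 = 20.180047 u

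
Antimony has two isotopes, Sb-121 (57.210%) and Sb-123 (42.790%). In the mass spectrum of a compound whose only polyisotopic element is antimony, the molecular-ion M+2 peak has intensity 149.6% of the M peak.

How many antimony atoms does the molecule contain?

With n Sb atoms, P(M+2)/P(M) = C(n,1)·p^(n−1)q / p^n = n·q/p = n · 0.42790/0.57210.
n = 1.496 × 0.57210/0.42790 = 2.00 ≈ 2

2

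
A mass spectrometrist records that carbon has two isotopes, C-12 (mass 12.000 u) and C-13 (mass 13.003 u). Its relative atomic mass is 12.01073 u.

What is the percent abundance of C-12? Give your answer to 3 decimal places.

Writing the weighted mean with unknown fraction x of C-12:
12.000·x + 13.003·(1 − x) = 12.01073
(12.000 − 13.003)·x = 12.01073 − 13.003
x = -0.99227 / -1.003 = 0.98930 → 98.930% C-12, 1.070% C-13.

98.930%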